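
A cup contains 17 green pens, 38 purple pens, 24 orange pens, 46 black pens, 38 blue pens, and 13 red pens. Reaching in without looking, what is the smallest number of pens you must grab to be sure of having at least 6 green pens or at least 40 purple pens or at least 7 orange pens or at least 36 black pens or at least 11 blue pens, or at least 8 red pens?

102

The worst case stops just short of every target: 5 green, all 38 purple, 6 orange, 35 black, 10 blue, 7 red — 5 + 38 + 6 + 35 + 10 + 7 = 101 pens.
One more pen must push some ink color to its target, so 101 + 1 = 102.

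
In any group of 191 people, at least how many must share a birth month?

There are 12 months of the year, which serve as the pigeonholes.
If each of the 12 months of the year held at most 15, the total would be at most 12 × 15 = 180 < 191, a contradiction.
So at least one holds ⌈191/12⌉ = 16.

16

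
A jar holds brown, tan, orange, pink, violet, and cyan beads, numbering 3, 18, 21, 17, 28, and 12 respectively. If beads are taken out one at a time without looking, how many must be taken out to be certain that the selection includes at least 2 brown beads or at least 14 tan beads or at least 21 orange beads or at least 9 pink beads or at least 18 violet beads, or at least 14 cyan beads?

The worst case stops just short of every target: 1 brown, 13 tan, 20 orange, 8 pink, 17 violet, all 12 cyan — 1 + 13 + 20 + 8 + 17 + 12 = 71 beads.
One more bead must push some color to its target, so 71 + 1 = 72.

72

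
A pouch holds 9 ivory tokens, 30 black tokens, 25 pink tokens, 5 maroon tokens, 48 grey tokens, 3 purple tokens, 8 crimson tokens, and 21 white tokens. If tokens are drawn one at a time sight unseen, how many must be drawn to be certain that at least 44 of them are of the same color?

Treat the 8 colors as pigeonholes.
In the worst case we take at most 43 of each color, but all 9 ivory, all 30 black, all 25 pink, all 5 maroon, all 3 purple, all 8 crimson, and all 21 white (fewer than 43), giving 9 + 30 + 25 + 5 + 43 + 3 + 8 + 21 = 144.
One more token then forces some color to 44, so 144 + 1 = 145.

145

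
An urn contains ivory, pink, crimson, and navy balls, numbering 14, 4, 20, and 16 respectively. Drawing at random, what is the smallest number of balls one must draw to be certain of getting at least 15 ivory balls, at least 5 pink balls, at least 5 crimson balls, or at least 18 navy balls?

The worst case stops just short of every target: 14 ivory, 4 pink, 4 crimson, all 16 navy — 14 + 4 + 4 + 16 = 38 balls.
One more ball must push some color to its target, so 38 + 1 = 39.

39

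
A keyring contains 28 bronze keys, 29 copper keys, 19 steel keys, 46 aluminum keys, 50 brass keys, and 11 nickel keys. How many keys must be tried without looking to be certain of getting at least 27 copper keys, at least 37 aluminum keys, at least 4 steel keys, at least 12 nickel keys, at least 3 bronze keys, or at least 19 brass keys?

97

The worst case stops just short of every target: 2 bronze, 26 copper, 3 steel, 36 aluminum, 18 brass, 11 nickel — 2 + 26 + 3 + 36 + 18 + 11 = 96 keys.
One more key must push some type to its target, so 96 + 1 = 97.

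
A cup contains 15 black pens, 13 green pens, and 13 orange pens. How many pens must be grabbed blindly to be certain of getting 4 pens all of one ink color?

10

The worst case takes 3 pens of each ink color without reaching 4 of any: 3 × 3 = 9.
The next pen must bring some ink color to 4, so 9 + 1 = 10.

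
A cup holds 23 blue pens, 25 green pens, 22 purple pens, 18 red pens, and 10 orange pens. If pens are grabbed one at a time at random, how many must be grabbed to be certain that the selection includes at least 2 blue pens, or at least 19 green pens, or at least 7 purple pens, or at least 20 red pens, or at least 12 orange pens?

54

The worst case stops just short of every target: 1 blue, 18 green, 6 purple, all 18 red, all 10 orange — 1 + 18 + 6 + 18 + 10 = 53 pens.
One more pen must push some ink color to its target, so 53 + 1 = 54.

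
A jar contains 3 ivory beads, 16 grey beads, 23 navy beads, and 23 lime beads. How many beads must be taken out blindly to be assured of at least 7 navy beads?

The worst case draws every non-navy bead first: 3 + 16 + 23 = 42.
The next 7 draws are then forced to be navy, giving 42 + 7 = 49.

49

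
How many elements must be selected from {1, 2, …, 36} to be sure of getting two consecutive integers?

Partition {1, …, 36} into 18 pairs: {1,2}, {3,4}, …, {35,36}.
Choosing 18 integers — say the 18 even numbers 2, 4, …, 36 — takes one from each pair and avoids the property.
Choosing 19 forces two into the same pair by pigeonhole, and those are consecutive. So 19.

19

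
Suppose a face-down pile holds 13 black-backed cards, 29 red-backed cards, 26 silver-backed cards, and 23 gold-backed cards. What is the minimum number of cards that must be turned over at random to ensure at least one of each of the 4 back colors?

The hardest back color to obtain is black-backed: we could draw every other card first — 91 − 13 = 78 cards — without a single black-backed one.
The next draw must be black-backed, so 78 + 1 = 79.

79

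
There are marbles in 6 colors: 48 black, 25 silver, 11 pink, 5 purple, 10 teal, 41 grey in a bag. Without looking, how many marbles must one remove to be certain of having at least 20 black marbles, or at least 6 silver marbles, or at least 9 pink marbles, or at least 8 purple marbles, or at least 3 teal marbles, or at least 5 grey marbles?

44

Each of the 6 colors has its own threshold; avoid all of them simultaneously.
The worst case stops just short of every target: 19 black, 5 silver, 8 pink, all 5 purple, 2 teal, 4 grey — 19 + 5 + 8 + 5 + 2 + 4 = 43 marbles.
One more marble must push some color to its target, so 43 + 1 = 44.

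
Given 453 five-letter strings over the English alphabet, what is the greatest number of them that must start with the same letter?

There are 26 possible first letters, which serve as the pigeonholes.
If each of the 26 possible first letters held at most 17, the total would be at most 26 × 17 = 442 < 453, a contradiction.
So at least one holds ⌈453/26⌉ = 18.

18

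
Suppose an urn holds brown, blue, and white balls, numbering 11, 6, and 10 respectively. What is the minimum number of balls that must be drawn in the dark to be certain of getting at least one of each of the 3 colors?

22

The hardest color to obtain is blue: we could draw every other ball first — 27 − 6 = 21 balls — without a single blue one.
The next draw must be blue, so 21 + 1 = 22.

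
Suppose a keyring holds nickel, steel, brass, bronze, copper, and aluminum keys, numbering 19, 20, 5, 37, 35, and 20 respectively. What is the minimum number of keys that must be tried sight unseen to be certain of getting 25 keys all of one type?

113

In the worst case we take at most 24 of each type, but all 19 nickel, all 20 steel, all 5 brass, and all 20 aluminum (fewer than 24), giving 19 + 20 + 5 + 24 + 24 + 20 = 112.
One more key then forces some type to 25, so 112 + 1 = 113.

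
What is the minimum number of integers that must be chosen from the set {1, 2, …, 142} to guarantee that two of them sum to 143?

72

Partition {1, …, 142} into 71 pairs: {1,142}, {2,141}, …, {71,72}.
Choosing 71 integers — say the integers 1 through 71 — takes one from each pair and avoids the property.
Choosing 72 forces two into the same pair by pigeonhole, and those sum to 143. So 72.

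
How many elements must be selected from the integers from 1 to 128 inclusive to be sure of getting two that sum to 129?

Partition {1, …, 128} into 64 pairs: {1,128}, {2,127}, …, {64,65}.
Choosing 64 integers — say the integers 1 through 64 — takes one from each pair and avoids the property.
Choosing 65 forces two into the same pair by pigeonhole, and those sum to 129. So 65.

65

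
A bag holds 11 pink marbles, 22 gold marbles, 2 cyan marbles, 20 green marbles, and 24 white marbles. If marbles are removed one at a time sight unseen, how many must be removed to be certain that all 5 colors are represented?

The hardest color to obtain is cyan: we could draw every other marble first — 79 − 2 = 77 marbles — without a single cyan one.
The next draw must be cyan, so 77 + 1 = 78.

78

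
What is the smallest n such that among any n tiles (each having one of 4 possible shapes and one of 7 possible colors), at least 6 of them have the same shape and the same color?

141

There are 4 × 7 = 28 (shape, color) combinations acting as pigeonholes.
With 28 × 5 = 140 tiles we could place exactly 5 in each, with no (shape, color) pair reaching 6.
One more forces some (shape, color) pair to hold 6, so 140 + 1 = 141.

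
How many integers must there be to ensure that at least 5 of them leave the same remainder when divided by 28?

There are 28 residue classes modulo 28 acting as pigeonholes.
With 28 × 4 = 112 integers we could place exactly 4 in each, with no class reaching 5.
One more forces some class to hold 5, so 112 + 1 = 113.

113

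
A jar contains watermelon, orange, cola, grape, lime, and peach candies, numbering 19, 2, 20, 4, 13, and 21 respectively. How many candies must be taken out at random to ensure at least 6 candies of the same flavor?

In the worst case we take at most 5 of each flavor, but all 2 orange and all 4 grape (fewer than 5), giving 5 + 2 + 5 + 4 + 5 + 5 = 26.
One more candy then forces some flavor to 6, so 26 + 1 = 27.

27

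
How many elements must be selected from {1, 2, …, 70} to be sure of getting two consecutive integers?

Partition {1, …, 70} into 35 pairs: {1,2}, {3,4}, …, {69,70}.
Choosing 35 integers — say the 35 even numbers 2, 4, …, 70 — takes one from each pair and avoids the property.
Choosing 36 forces two into the same pair by pigeonhole, and those are consecutive. So 36.

36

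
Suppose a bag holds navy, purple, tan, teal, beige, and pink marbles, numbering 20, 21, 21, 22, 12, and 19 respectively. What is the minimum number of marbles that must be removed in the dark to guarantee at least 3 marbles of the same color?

Treat the 6 colors as pigeonholes.
The worst case takes 2 marbles of each color without reaching 3 of any: 6 × 2 = 12.
The next marble must bring some color to 3, so 12 + 1 = 13.

13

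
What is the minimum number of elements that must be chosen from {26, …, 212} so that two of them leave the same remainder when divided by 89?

90

Group the integers by remainder mod 89; there are 89 residue classes, each nonempty in this range.
Choosing one from each class (89 integers) avoids any shared remainder.
One more choice must repeat a class, so two differ by a multiple of 89. Hence 89 + 1 = 90.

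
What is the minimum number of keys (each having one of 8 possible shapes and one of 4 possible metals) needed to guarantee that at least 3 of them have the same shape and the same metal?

65

There are 8 × 4 = 32 (shape, metal) combinations acting as pigeonholes.
With 32 × 2 = 64 keys we could place exactly 2 in each, with no (shape, metal) pair reaching 3.
One more forces some (shape, metal) pair to hold 3, so 64 + 1 = 65.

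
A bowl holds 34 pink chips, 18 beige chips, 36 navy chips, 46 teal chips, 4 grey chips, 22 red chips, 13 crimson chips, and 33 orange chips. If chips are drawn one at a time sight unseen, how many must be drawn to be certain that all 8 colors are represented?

The hardest color to obtain is grey: we could draw every other chip first — 206 − 4 = 202 chips — without a single grey one.
The next draw must be grey, so 202 + 1 = 203.

203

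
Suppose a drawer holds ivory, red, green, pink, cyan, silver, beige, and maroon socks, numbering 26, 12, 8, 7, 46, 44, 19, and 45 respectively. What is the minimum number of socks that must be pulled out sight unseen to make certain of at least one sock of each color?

201

The hardest color to obtain is pink: we could draw every other sock first — 207 − 7 = 200 socks — without a single pink one.
The next draw must be pink, so 200 + 1 = 201.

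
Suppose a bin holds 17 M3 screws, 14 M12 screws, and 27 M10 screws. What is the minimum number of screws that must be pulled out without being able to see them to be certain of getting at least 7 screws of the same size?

19

Treat the 3 sizes as pigeonholes.
The worst case takes 6 screws of each size without reaching 7 of any: 3 × 6 = 18.
The next screw must bring some size to 7, so 18 + 1 = 19.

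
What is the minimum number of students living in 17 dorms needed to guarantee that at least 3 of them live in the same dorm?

There are 17 dorms acting as pigeonholes.
With 17 × 2 = 34 students we could place exactly 2 in each, with no class reaching 3.
One more forces some class to hold 3, so 34 + 1 = 35.

35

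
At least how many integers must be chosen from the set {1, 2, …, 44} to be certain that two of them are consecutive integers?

Partition {1, …, 44} into 22 pairs: {1,2}, {3,4}, …, {43,44}.
Choosing 22 integers — say the 22 even numbers 2, 4, …, 44 — takes one from each pair and avoids the property.
Choosing 23 forces two into the same pair by pigeonhole, and those are consecutive. So 23.

23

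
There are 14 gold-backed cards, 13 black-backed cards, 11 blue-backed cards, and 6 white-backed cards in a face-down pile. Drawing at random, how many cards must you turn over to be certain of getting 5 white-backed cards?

43

To avoid white-backed cards as long as possible, exhaust the other 3 back colors first.
The worst case draws every non-white-backed card first: 14 + 13 + 11 = 38.
The next 5 draws are then forced to be white-backed, giving 38 + 5 = 43.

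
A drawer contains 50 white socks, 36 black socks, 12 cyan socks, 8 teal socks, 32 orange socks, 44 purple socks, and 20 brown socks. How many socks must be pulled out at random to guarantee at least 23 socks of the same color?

129

In the worst case we take at most 22 of each color, but all 12 cyan, all 8 teal, and all 20 brown (fewer than 22), giving 22 + 22 + 12 + 8 + 22 + 22 + 20 = 128.
One more sock then forces some color to 23, so 128 + 1 = 129.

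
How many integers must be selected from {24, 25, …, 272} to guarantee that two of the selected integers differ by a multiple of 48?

49

Group the integers by remainder mod 48; there are 48 residue classes, each nonempty in this range.
Choosing one from each class (48 integers) avoids any shared remainder.
One more choice must repeat a class, so two differ by a multiple of 48. Hence 48 + 1 = 49.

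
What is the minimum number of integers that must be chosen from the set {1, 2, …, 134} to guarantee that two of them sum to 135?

Partition {1, …, 134} into 67 pairs: {1,134}, {2,133}, …, {67,68}.
Choosing 67 integers — say the integers 1 through 67 — takes one from each pair and avoids the property.
Choosing 68 forces two into the same pair by pigeonhole, and those sum to 135. So 68.

68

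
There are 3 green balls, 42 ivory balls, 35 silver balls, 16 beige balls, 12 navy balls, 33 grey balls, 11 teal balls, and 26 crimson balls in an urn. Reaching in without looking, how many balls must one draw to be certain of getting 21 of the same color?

123

In the worst case we take at most 20 of each color, but all 3 green, all 16 beige, all 12 navy, and all 11 teal (fewer than 20), giving 3 + 20 + 20 + 16 + 12 + 20 + 11 + 20 = 122.
One more ball then forces some color to 21, so 122 + 1 = 123.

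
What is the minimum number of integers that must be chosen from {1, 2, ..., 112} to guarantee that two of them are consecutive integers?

57

Partition {1, …, 112} into 56 pairs: {1,2}, {3,4}, …, {111,112}.
Choosing 56 integers — say the 56 even numbers 2, 4, …, 112 — takes one from each pair and avoids the property.
Choosing 57 forces two into the same pair by pigeonhole, and those are consecutive. So 57.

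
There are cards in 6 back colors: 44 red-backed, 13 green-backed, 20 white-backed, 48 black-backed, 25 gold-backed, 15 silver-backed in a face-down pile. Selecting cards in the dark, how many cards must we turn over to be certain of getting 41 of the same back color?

Treat the 6 back colors as pigeonholes.
In the worst case we take at most 40 of each back color, but all 13 green-backed, all 20 white-backed, all 25 gold-backed, and all 15 silver-backed (fewer than 40), giving 40 + 13 + 20 + 40 + 25 + 15 = 153.
One more card then forces some back color to 41, so 153 + 1 = 154.

154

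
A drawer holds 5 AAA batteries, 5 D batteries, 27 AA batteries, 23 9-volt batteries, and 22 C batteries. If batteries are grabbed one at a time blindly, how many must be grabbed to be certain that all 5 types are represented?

78

The hardest type to obtain is AAA: we could draw every other battery first — 82 − 5 = 77 batteries — without a single AAA one.
The next draw must be AAA, so 77 + 1 = 78.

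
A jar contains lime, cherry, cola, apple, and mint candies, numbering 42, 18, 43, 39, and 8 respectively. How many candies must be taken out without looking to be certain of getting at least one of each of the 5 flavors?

The hardest flavor to obtain is mint: we could draw every other candy first — 150 − 8 = 142 candies — without a single mint one.
The next draw must be mint, so 142 + 1 = 143.

143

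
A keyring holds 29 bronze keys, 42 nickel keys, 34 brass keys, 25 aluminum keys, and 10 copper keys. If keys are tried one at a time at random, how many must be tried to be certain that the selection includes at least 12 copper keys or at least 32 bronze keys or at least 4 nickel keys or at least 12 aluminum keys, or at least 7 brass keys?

60

The worst case stops just short of every target: all 29 bronze, 3 nickel, 6 brass, 11 aluminum, all 10 copper — 29 + 3 + 6 + 11 + 10 = 59 keys.
One more key must push some type to its target, so 59 + 1 = 60.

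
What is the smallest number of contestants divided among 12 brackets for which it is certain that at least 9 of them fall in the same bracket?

There are 12 brackets acting as pigeonholes.
With 12 × 8 = 96 contestants we could place exactly 8 in each, with no class reaching 9.
One more forces some class to hold 9, so 96 + 1 = 97.

97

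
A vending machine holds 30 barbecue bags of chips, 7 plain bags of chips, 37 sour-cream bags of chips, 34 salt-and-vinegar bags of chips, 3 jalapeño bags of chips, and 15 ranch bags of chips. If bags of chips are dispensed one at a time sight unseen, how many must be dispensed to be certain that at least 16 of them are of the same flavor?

71

Treat the 6 flavors as pigeonholes.
In the worst case we take at most 15 of each flavor, but all 7 plain and all 3 jalapeño (fewer than 15), giving 15 + 7 + 15 + 15 + 3 + 15 = 70.
One more bag of chips then forces some flavor to 16, so 70 + 1 = 71.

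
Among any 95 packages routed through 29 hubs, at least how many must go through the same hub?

If each of the 29 hubs held at most 3, the total would be at most 29 × 3 = 87 < 95, a contradiction.
So at least one holds ⌈95/29⌉ = 4.

4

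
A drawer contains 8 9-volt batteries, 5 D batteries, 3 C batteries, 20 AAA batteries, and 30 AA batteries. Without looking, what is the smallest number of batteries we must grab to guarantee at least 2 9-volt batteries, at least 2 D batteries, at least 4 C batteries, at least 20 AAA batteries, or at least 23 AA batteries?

Each of the 5 types has its own threshold; avoid all of them simultaneously.
The worst case stops just short of every target: 1 9-volt, 1 D, 3 C, 19 AAA, 22 AA — 1 + 1 + 3 + 19 + 22 = 46 batteries.
One more battery must push some type to its target, so 46 + 1 = 47.

47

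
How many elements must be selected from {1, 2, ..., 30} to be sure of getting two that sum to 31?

Partition {1, …, 30} into 15 pairs: {1,30}, {2,29}, …, {15,16}.
Choosing 15 integers — say the integers 1 through 15 — takes one from each pair and avoids the property.
Choosing 16 forces two into the same pair by pigeonhole, and those sum to 31. So 16.

16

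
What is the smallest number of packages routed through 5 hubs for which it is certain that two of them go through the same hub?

6

There are 5 hubs acting as pigeonholes.
With 5 packages we could place one in each, avoiding any repeat.
One more forces some class to hold 2, so 5 + 1 = 6.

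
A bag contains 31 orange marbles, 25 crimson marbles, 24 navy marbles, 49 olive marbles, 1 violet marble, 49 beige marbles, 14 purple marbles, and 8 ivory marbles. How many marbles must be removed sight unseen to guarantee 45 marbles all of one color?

Treat the 8 colors as pigeonholes.
In the worst case we take at most 44 of each color, but all 31 orange, all 25 crimson, all 24 navy, all 1 violet, all 14 purple, and all 8 ivory (fewer than 44), giving 31 + 25 + 24 + 44 + 1 + 44 + 14 + 8 = 191.
One more marble then forces some color to 45, so 191 + 1 = 192.

192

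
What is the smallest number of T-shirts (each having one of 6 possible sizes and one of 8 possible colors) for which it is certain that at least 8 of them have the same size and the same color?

There are 6 × 8 = 48 (size, color) combinations acting as pigeonholes.
With 48 × 7 = 336 T-shirts we could place exactly 7 in each, with no (size, color) pair reaching 8.
One more forces some (size, color) pair to hold 8, so 336 + 1 = 337.

337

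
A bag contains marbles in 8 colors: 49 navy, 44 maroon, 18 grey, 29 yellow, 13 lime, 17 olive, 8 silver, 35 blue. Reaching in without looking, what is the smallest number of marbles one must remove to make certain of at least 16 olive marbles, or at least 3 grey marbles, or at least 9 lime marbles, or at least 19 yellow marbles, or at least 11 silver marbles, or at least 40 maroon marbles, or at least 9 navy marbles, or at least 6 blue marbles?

104

The worst case stops just short of every target: 8 navy, 39 maroon, 2 grey, 18 yellow, 8 lime, 15 olive, all 8 silver, 5 blue — 8 + 39 + 2 + 18 + 8 + 15 + 8 + 5 = 103 marbles.
One more marble must push some color to its target, so 103 + 1 = 104.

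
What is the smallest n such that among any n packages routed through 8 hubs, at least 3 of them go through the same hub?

There are 8 hubs acting as pigeonholes.
With 8 × 2 = 16 packages we could place exactly 2 in each, with no class reaching 3.
One more forces some class to hold 3, so 16 + 1 = 17.

17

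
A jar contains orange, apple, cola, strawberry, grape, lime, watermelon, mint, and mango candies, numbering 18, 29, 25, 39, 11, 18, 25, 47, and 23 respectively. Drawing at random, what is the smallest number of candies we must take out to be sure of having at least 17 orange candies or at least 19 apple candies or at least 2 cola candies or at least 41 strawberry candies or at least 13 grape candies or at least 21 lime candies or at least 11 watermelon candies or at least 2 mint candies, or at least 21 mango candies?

The worst case stops just short of every target: 16 orange, 18 apple, 1 cola, all 39 strawberry, all 11 grape, all 18 lime, 10 watermelon, 1 mint, 20 mango — 16 + 18 + 1 + 39 + 11 + 18 + 10 + 1 + 20 = 134 candies.
One more candy must push some flavor to its target, so 134 + 1 = 135.

135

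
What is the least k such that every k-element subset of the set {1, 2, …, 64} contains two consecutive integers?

33

Partition {1, …, 64} into 32 pairs: {1,2}, {3,4}, …, {63,64}.
Choosing 32 integers — say the 32 even numbers 2, 4, …, 64 — takes one from each pair and avoids the property.
Choosing 33 forces two into the same pair by pigeonhole, and those are consecutive. So 33.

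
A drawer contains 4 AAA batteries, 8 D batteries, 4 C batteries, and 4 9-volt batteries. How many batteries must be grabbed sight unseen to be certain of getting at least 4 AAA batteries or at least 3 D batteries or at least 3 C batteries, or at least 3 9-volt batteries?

The worst case stops just short of every target: 3 AAA, 2 D, 2 C, 2 9-volt — 3 + 2 + 2 + 2 = 9 batteries.
One more battery must push some type to its target, so 9 + 1 = 10.

10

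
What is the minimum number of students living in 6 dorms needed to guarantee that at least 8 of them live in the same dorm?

There are 6 dorms acting as pigeonholes.
With 6 × 7 = 42 students we could place exactly 7 in each, with no class reaching 8.
One more forces some class to hold 8, so 42 + 1 = 43.

43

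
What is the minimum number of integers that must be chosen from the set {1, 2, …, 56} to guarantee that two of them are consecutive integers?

Partition {1, …, 56} into 28 pairs: {1,2}, {3,4}, …, {55,56}.
Choosing 28 integers — say the 28 even numbers 2, 4, …, 56 — takes one from each pair and avoids the property.
Choosing 29 forces two into the same pair by pigeonhole, and those are consecutive. So 29.

29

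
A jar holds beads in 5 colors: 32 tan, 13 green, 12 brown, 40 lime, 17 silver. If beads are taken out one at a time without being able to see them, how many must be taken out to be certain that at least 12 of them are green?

113

To avoid green beads as long as possible, exhaust the other 4 colors first.
The worst case draws every non-green bead first: 32 + 12 + 40 + 17 = 101.
The next 12 draws are then forced to be green, giving 101 + 12 = 113.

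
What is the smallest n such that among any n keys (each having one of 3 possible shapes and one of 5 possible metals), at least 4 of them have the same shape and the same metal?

46

There are 3 × 5 = 15 (shape, metal) combinations acting as pigeonholes.
With 15 × 3 = 45 keys we could place exactly 3 in each, with no (shape, metal) pair reaching 4.
One more forces some (shape, metal) pair to hold 4, so 45 + 1 = 46.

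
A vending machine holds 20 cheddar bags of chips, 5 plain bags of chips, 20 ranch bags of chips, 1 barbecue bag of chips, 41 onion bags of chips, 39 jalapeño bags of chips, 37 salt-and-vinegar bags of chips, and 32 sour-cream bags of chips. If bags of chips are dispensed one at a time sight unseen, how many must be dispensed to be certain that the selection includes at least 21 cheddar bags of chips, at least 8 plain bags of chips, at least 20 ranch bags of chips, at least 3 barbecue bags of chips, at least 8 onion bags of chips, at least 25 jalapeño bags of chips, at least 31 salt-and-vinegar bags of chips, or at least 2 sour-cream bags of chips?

108

The worst case stops just short of every target: 20 cheddar, all 5 plain, 19 ranch, all 1 barbecue, 7 onion, 24 jalapeño, 30 salt-and-vinegar, 1 sour-cream — 20 + 5 + 19 + 1 + 7 + 24 + 30 + 1 = 107 bags of chips.
One more bag of chips must push some flavor to its target, so 107 + 1 = 108.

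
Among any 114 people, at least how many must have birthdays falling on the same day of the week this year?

If each of the 7 days of the week held at most 16, the total would be at most 7 × 16 = 112 < 114, a contradiction.
So at least one holds ⌈114/7⌉ = 17.

17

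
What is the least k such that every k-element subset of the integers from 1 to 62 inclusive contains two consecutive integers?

Partition {1, …, 62} into 31 pairs: {1,2}, {3,4}, …, {61,62}.
Choosing 31 integers — say the 31 even numbers 2, 4, …, 62 — takes one from each pair and avoids the property.
Choosing 32 forces two into the same pair by pigeonhole, and those are consecutive. So 32.

32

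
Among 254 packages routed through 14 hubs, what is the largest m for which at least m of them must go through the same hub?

If each of the 14 hubs held at most 18, the total would be at most 14 × 18 = 252 < 254, a contradiction.
So at least one holds ⌈254/14⌉ = 19.

19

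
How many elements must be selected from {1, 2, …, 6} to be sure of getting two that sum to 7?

Partition {1, …, 6} into 3 pairs: {1,6}, {2,5}, …, {3,4}.
Choosing 3 integers — say the integers 1 through 3 — takes one from each pair and avoids the property.
Choosing 4 forces two into the same pair by pigeonhole, and those sum to 7. So 4.

4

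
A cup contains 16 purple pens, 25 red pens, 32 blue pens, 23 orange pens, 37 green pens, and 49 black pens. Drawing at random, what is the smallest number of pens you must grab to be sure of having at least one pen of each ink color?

167

The hardest ink color to obtain is purple: we could draw every other pen first — 182 − 16 = 166 pens — without a single purple one.
The next draw must be purple, so 166 + 1 = 167.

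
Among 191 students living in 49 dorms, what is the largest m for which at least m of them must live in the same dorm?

The 191 students fall into 49 dorms.
If each of the 49 dorms held at most 3, the total would be at most 49 × 3 = 147 < 191, a contradiction.
So at least one holds ⌈191/49⌉ = 4.

4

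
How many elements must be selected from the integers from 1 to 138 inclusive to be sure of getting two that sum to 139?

70

Partition {1, …, 138} into 69 pairs: {1,138}, {2,137}, …, {69,70}.
Choosing 69 integers — say the integers 1 through 69 — takes one from each pair and avoids the property.
Choosing 70 forces two into the same pair by pigeonhole, and those sum to 139. So 70.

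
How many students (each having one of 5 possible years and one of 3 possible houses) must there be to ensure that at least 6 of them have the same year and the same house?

76

There are 5 × 3 = 15 (year, house) combinations acting as pigeonholes.
With 15 × 5 = 75 students we could place exactly 5 in each, with no (year, house) pair reaching 6.
One more forces some (year, house) pair to hold 6, so 75 + 1 = 76.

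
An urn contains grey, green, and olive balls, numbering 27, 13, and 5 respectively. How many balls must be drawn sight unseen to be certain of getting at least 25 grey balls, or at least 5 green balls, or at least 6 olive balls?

34

The worst case stops just short of every target: 24 grey, 4 green, 5 olive — 24 + 4 + 5 = 33 balls.
One more ball must push some color to its target, so 33 + 1 = 34.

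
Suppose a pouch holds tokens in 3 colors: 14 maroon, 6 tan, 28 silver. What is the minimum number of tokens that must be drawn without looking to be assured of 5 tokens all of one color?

13

The worst case takes 4 tokens of each color without reaching 5 of any: 3 × 4 = 12.
The next token must bring some color to 5, so 12 + 1 = 13.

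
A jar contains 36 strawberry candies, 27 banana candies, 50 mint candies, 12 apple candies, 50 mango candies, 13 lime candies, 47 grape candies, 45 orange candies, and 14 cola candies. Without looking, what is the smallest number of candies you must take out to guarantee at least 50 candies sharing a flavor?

In the worst case we take at most 49 of each flavor, but all 36 strawberry, all 27 banana, all 12 apple, all 13 lime, all 47 grape, all 45 orange, and all 14 cola (fewer than 49), giving 36 + 27 + 49 + 12 + 49 + 13 + 47 + 45 + 14 = 292.
One more candy then forces some flavor to 50, so 292 + 1 = 293.

293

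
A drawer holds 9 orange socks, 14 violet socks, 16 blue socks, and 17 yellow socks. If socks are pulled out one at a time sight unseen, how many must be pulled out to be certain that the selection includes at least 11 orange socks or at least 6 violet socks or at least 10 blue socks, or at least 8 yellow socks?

Each of the 4 colors has its own threshold; avoid all of them simultaneously.
The worst case stops just short of every target: all 9 orange, 5 violet, 9 blue, 7 yellow — 9 + 5 + 9 + 7 = 30 socks.
One more sock must push some color to its target, so 30 + 1 = 31.

31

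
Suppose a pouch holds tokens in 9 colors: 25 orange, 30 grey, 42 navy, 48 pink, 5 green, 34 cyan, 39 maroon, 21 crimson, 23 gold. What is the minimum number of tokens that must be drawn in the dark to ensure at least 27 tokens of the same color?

205

In the worst case we take at most 26 of each color, but all 25 orange, all 5 green, all 21 crimson, and all 23 gold (fewer than 26), giving 25 + 26 + 26 + 26 + 5 + 26 + 26 + 21 + 23 = 204.
One more token then forces some color to 27, so 204 + 1 = 205.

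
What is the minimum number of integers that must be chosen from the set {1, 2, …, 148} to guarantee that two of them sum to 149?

Partition {1, …, 148} into 74 pairs: {1,148}, {2,147}, …, {74,75}.
Choosing 74 integers — say the integers 1 through 74 — takes one from each pair and avoids the property.
Choosing 75 forces two into the same pair by pigeonhole, and those sum to 149. So 75.

75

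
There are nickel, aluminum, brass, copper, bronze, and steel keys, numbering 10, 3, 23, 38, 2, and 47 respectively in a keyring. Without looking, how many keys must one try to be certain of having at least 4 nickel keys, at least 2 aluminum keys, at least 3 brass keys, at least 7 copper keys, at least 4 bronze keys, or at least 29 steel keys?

The worst case stops just short of every target: 3 nickel, 1 aluminum, 2 brass, 6 copper, all 2 bronze, 28 steel — 3 + 1 + 2 + 6 + 2 + 28 = 42 keys.
One more key must push some type to its target, so 42 + 1 = 43.

43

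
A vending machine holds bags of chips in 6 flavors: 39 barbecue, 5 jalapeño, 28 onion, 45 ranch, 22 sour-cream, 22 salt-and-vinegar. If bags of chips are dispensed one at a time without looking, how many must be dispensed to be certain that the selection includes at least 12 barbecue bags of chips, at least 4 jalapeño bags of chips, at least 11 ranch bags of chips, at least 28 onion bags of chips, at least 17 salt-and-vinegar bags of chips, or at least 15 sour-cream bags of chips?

The worst case stops just short of every target: 11 barbecue, 3 jalapeño, 27 onion, 10 ranch, 14 sour-cream, 16 salt-and-vinegar — 11 + 3 + 27 + 10 + 14 + 16 = 81 bags of chips.
One more bag of chips must push some flavor to its target, so 81 + 1 = 82.

82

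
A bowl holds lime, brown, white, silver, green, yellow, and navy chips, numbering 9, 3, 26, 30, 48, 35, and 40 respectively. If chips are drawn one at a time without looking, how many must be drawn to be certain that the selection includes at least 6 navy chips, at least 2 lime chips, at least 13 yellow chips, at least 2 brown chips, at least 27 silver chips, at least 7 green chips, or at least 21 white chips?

72

The worst case stops just short of every target: 1 lime, 1 brown, 20 white, 26 silver, 6 green, 12 yellow, 5 navy — 1 + 1 + 20 + 26 + 6 + 12 + 5 = 71 chips.
One more chip must push some color to its target, so 71 + 1 = 72.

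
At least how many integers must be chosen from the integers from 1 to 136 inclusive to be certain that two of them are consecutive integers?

69

Partition {1, …, 136} into 68 pairs: {1,2}, {3,4}, …, {135,136}.
Choosing 68 integers — say the 68 even numbers 2, 4, …, 136 — takes one from each pair and avoids the property.
Choosing 69 forces two into the same pair by pigeonhole, and those are consecutive. So 69.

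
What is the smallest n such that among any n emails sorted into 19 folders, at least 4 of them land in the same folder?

There are 19 folders acting as pigeonholes.
With 19 × 3 = 57 emails we could place exactly 3 in each, with no class reaching 4.
One more forces some class to hold 4, so 57 + 1 = 58.

58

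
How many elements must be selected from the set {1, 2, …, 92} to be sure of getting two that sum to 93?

47

Partition {1, …, 92} into 46 pairs: {1,92}, {2,91}, …, {46,47}.
Choosing 46 integers — say the integers 1 through 46 — takes one from each pair and avoids the property.
Choosing 47 forces two into the same pair by pigeonhole, and those sum to 93. So 47.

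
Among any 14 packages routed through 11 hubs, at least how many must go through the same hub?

2

The 14 packages fall into 11 hubs.
If each of the 11 hubs held at most 1, the total would be at most 11 × 1 = 11 < 14, a contradiction.
So at least one holds ⌈14/11⌉ = 2.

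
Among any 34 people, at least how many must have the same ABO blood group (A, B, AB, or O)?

9

The 34 people fall into 4 ABO blood groups.
If each of the 4 ABO blood groups held at most 8, the total would be at most 4 × 8 = 32 < 34, a contradiction.
So at least one holds ⌈34/4⌉ = 9.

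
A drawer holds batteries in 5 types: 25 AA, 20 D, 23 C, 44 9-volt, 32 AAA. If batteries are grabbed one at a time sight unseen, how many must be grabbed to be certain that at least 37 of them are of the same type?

In the worst case we take at most 36 of each type, but all 25 AA, all 20 D, all 23 C, and all 32 AAA (fewer than 36), giving 25 + 20 + 23 + 36 + 32 = 136.
One more battery then forces some type to 37, so 136 + 1 = 137.

137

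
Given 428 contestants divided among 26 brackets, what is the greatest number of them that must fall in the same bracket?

17

If each of the 26 brackets held at most 16, the total would be at most 26 × 16 = 416 < 428, a contradiction.
So at least one holds ⌈428/26⌉ = 17.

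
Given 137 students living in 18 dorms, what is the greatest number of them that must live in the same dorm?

The 137 students fall into 18 dorms.
If each of the 18 dorms held at most 7, the total would be at most 18 × 7 = 126 < 137, a contradiction.
So at least one holds ⌈137/18⌉ = 8.

8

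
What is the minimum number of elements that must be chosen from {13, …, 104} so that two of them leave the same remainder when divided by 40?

Group the integers by remainder mod 40; there are 40 residue classes, each nonempty in this range.
Choosing one from each class (40 integers) avoids any shared remainder.
One more choice must repeat a class, so two differ by a multiple of 40. Hence 40 + 1 = 41.

41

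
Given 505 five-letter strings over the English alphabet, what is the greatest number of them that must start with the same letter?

20

There are 26 possible first letters, which serve as the pigeonholes.
If each of the 26 possible first letters held at most 19, the total would be at most 26 × 19 = 494 < 505, a contradiction.
So at least one holds ⌈505/26⌉ = 20.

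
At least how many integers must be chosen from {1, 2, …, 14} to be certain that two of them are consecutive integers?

8

Partition {1, …, 14} into 7 pairs: {1,2}, {3,4}, …, {13,14}.
Choosing 7 integers — say the 7 even numbers 2, 4, …, 14 — takes one from each pair and avoids the property.
Choosing 8 forces two into the same pair by pigeonhole, and those are consecutive. So 8.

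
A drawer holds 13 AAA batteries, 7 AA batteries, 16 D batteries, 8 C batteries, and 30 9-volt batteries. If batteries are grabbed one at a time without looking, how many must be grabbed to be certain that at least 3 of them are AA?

70

The worst case draws every non-AA battery first: 13 + 16 + 8 + 30 = 67.
The next 3 draws are then forced to be AA, giving 67 + 3 = 70.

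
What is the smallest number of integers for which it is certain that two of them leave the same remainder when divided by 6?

There are 6 residue classes modulo 6 acting as pigeonholes.
With 6 integers we could place one in each, avoiding any repeat.
One more forces some class to hold 2, so 6 + 1 = 7.

7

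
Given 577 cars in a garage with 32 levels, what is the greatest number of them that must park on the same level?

19

The 577 cars fall into 32 levels.
If each of the 32 levels held at most 18, the total would be at most 32 × 18 = 576 < 577, a contradiction.
So at least one holds ⌈577/32⌉ = 19.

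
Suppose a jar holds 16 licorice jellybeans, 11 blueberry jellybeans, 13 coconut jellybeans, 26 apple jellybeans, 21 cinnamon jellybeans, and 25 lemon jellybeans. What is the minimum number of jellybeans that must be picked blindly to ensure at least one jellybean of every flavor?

102

The hardest flavor to obtain is blueberry: we could draw every other jellybean first — 112 − 11 = 101 jellybeans — without a single blueberry one.
The next draw must be blueberry, so 101 + 1 = 102.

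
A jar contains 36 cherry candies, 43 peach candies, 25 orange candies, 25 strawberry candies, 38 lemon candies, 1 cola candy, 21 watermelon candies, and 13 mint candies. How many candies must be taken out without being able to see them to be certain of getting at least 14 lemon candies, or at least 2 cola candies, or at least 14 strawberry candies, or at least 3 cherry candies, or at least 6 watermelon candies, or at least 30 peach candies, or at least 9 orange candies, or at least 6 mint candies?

Each of the 8 flavors has its own threshold; avoid all of them simultaneously.
The worst case stops just short of every target: 2 cherry, 29 peach, 8 orange, 13 strawberry, 13 lemon, 1 cola, 5 watermelon, 5 mint — 2 + 29 + 8 + 13 + 13 + 1 + 5 + 5 = 76 candies.
One more candy must push some flavor to its target, so 76 + 1 = 77.

77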